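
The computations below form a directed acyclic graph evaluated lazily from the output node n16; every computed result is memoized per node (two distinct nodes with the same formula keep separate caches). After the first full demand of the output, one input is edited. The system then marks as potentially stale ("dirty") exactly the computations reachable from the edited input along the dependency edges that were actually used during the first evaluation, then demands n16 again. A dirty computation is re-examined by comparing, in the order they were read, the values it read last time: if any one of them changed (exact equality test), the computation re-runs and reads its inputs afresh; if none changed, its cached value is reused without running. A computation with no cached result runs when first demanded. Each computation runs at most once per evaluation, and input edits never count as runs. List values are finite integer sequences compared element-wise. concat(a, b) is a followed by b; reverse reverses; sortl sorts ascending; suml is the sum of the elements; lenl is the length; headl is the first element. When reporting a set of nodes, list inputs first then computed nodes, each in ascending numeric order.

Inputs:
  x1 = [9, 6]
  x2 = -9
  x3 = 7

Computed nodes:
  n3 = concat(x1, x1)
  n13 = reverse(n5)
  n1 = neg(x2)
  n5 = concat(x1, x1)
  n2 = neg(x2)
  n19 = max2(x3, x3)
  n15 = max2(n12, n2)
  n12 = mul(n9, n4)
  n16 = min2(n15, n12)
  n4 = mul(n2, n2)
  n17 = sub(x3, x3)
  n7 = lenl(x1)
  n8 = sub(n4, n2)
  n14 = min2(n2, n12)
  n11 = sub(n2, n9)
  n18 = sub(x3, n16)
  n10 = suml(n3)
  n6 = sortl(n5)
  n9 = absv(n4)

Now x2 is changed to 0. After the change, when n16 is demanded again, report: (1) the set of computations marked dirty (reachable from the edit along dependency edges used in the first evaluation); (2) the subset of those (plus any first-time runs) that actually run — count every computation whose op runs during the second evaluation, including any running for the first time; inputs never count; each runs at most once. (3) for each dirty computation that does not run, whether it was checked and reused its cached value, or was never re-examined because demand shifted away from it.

First demand of the output computes:
  n2 = neg(-9) = 9
  n4 = mul(9, 9) = 81
  n9 = absv(81) = 81
  n12 = mul(81, 81) = 6561
  n15 = max2(6561, 9) = 6561
  n16 = min2(6561, 6561) = 6561

After the edit, cleaning proceeds:
  n2: a read changed (x2 -9->0) — executes, giving 0.
  n4: a read changed (n2 9->0; n2 9->0) — executes, giving 0.
  n9: a read changed (n4 81->0) — executes, giving 0.
  n12: a read changed (n9 81->0; n4 81->0) — executes, giving 0.
  n15: a read changed (n12 6561->0; n2 9->0) — executes, giving 0.
  n16: a read changed (n15 6561->0; n12 6561->0) — executes, giving 0.

The edit dirties: n2, n4, n9, n12, n15, n16.
6 computations run: n2, n4, n9, n12, n15, n16.
No dirty computation escaped a run.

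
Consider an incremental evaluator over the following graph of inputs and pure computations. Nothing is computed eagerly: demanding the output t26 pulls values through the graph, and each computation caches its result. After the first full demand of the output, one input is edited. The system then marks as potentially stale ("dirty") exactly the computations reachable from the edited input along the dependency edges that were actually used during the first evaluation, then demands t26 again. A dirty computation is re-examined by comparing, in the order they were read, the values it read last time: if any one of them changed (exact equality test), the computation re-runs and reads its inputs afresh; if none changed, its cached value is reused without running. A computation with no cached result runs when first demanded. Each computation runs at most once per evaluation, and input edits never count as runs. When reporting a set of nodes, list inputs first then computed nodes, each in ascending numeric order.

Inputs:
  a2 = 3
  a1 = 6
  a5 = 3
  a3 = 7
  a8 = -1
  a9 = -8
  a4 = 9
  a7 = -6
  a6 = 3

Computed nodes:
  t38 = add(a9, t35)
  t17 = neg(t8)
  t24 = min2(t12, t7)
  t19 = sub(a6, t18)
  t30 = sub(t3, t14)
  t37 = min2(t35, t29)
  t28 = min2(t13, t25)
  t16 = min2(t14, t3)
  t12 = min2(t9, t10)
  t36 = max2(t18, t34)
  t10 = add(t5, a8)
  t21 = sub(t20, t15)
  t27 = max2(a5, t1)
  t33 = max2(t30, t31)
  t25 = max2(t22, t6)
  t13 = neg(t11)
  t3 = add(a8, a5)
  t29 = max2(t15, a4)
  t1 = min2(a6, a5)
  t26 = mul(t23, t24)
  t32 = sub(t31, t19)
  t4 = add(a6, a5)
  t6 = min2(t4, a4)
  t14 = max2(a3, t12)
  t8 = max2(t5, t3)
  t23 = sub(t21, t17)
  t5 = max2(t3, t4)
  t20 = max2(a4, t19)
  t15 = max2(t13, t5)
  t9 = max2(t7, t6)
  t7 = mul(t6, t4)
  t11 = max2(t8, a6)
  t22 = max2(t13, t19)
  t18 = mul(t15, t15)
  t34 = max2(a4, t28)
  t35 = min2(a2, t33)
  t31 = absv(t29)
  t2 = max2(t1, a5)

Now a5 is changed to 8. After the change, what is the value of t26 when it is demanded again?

t26 now evaluates to 90.

Initial pass — values computed on the first demand:
  t3 = add(-1, 3) = 2
  t4 = add(3, 3) = 6
  t5 = max2(2, 6) = 6
  t6 = min2(6, 9) = 6
  t7 = mul(6, 6) = 36
  t8 = max2(6, 2) = 6
  t9 = max2(36, 6) = 36
  t10 = add(6, -1) = 5
  t11 = max2(6, 3) = 6
  t12 = min2(36, 5) = 5
  t13 = neg(6) = -6
  t15 = max2(-6, 6) = 6
  t17 = neg(6) = -6
  t18 = mul(6, 6) = 36
  t19 = sub(3, 36) = -33
  t20 = max2(9, -33) = 9
  t21 = sub(9, 6) = 3
  t23 = sub(3, -6) = 9
  t24 = min2(5, 36) = 5
  t26 = mul(9, 5) = 45

Second demand — change propagation:
  t3: re-runs because a5 3->8; new result 7.
  t4: re-runs because a5 3->8; new result 11.
  t5: re-runs because t3 2->7; t4 6->11; new result 11.
  t6: re-runs because t4 6->11; new result 9.
  t7: re-runs because t6 6->9; t4 6->11; new result 99.
  t8: re-runs because t5 6->11; t3 2->7; new result 11.
  t9: re-runs because t7 36->99; t6 6->9; new result 99.
  t10: re-runs because t5 6->11; new result 10.
  t11: re-runs because t8 6->11; new result 11.
  t12: re-runs because t9 36->99; t10 5->10; new result 10.
  t13: re-runs because t11 6->11; new result -11.
  t15: re-runs because t13 -6->-11; t5 6->11; new result 11.
  t17: re-runs because t8 6->11; new result -11.
  t18: re-runs because t15 6->11; t15 6->11; new result 121.
  t19: re-runs because t18 36->121; new result -118.
  t20: re-runs because t19 -33->-118; new result 9 (unchanged).
  t21: re-runs because t15 6->11; new result -2.
  t23: re-runs because t21 3->-2; t17 -6->-11; new result 9 (unchanged).
  t24: re-runs because t12 5->10; t7 36->99; new result 10.
  t26: re-runs because t24 5->10; new result 90.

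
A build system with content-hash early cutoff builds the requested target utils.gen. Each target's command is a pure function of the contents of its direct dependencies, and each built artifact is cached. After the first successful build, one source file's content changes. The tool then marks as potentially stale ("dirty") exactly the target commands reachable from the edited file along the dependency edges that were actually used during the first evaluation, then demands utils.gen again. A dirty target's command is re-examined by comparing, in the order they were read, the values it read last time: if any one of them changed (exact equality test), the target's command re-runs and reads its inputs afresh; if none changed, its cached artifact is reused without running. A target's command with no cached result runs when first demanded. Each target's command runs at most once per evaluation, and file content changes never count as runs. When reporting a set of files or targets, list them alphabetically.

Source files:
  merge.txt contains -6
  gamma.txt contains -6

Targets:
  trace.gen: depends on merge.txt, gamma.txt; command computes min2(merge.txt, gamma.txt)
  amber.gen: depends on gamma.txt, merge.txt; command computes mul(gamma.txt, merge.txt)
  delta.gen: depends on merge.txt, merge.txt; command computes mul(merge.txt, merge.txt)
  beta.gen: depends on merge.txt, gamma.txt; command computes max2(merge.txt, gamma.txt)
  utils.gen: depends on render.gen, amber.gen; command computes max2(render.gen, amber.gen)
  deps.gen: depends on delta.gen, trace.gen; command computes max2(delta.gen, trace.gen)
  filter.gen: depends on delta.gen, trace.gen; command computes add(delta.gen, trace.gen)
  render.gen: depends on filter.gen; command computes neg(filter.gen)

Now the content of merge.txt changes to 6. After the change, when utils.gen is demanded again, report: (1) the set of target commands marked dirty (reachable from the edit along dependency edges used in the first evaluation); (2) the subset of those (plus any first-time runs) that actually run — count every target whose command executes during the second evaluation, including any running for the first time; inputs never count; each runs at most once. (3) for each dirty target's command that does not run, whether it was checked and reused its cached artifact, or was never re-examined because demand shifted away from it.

First evaluation (everything demanded from the output):
  amber.gen = mul(-6, -6) = 36
  delta.gen = mul(-6, -6) = 36
  trace.gen = min2(-6, -6) = -6
  filter.gen = add(36, -6) = 30
  render.gen = neg(30) = -30
  utils.gen = max2(-30, 36) = 36

Propagation after the edit:
  amber.gen: runs — merge.txt -6->6; result -36.
  delta.gen: runs — merge.txt -6->6; merge.txt -6->6; result 36 (same value as before).
  trace.gen: runs — merge.txt -6->6; result -6 (same value as before).
  filter.gen: checked — values it read are unchanged (delta.gen unchanged, trace.gen unchanged); reused cached 30 without running.
  render.gen: checked — values it read are unchanged (filter.gen unchanged); reused cached -30 without running.
  utils.gen: runs — amber.gen 36->-36; result -30.

Key observation: the cutoff stops propagation at filter.gen — its inputs' values are unchanged, so it reuses its cache.

Marked dirty: amber.gen, delta.gen, filter.gen, render.gen, trace.gen, utils.gen.
Target commands that run: amber.gen, delta.gen, trace.gen, utils.gen — 4 in total.
Checked but reused from cache: filter.gen, render.gen.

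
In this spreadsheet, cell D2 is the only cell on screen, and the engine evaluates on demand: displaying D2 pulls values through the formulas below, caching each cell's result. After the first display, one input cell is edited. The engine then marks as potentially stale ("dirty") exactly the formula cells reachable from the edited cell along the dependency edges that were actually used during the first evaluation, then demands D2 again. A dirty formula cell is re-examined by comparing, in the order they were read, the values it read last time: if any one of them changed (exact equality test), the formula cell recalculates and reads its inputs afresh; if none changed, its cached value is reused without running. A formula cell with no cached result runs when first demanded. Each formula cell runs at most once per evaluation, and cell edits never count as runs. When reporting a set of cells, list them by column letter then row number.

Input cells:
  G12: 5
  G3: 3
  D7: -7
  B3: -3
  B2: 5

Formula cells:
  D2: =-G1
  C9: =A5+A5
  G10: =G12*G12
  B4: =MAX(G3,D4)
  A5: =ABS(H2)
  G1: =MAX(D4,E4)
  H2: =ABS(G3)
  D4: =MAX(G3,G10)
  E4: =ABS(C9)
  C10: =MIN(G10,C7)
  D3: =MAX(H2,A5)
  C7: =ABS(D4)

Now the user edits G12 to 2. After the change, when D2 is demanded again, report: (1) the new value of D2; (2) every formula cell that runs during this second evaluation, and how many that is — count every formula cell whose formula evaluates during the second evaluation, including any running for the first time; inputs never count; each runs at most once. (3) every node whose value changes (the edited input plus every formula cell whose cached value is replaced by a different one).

D2 now evaluates to -6.
Run set: D2, D4, G1, G10 (4 run).
Changed values: D2, D4, G1, G10, G12.

Initial pass — values computed on the first demand:
  G10 = 5 * 5 = 25
  D4 = MAX(3, 25) = 25
  H2 = ABS(3) = 3
  A5 = ABS(3) = 3
  C9 = 3 + 3 = 6
  E4 = ABS(6) = 6
  G1 = MAX(25, 6) = 25
  D2 = -(25) = -25

Second demand — change propagation:
  G10: re-runs because G12 5->2; G12 5->2; new result 4.
  D4: re-runs because G10 25->4; new result 4.
  G1: re-runs because D4 25->4; new result 6.
  D2: re-runs because G1 25->6; new result -6.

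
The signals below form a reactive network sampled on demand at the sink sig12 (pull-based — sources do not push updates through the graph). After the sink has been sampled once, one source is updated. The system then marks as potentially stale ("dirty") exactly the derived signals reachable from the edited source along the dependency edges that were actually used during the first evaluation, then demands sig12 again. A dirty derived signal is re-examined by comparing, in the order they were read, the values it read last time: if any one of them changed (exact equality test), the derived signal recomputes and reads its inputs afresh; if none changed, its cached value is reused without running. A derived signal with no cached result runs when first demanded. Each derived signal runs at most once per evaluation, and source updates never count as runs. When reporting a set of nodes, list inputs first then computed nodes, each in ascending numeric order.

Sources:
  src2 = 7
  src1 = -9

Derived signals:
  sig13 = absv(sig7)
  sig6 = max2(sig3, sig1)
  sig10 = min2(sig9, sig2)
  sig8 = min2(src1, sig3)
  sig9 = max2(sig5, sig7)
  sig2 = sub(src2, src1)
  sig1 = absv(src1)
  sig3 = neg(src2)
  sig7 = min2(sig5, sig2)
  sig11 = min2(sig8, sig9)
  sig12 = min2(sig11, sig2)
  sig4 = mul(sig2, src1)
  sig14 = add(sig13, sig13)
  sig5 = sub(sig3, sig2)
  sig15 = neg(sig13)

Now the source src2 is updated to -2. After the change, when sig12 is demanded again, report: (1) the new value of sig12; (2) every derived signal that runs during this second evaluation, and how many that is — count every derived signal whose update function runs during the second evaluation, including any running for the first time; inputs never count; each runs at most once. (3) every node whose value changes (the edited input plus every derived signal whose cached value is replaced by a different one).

sig12 now evaluates to -9.
Run set: sig2, sig3, sig5, sig7, sig8, sig9, sig11, sig12 (8 run).
Changed values: src2, sig2, sig3, sig5, sig7, sig9, sig11, sig12.

Initial pass — values computed on the first demand:
  sig2 = sub(7, -9) = 16
  sig3 = neg(7) = -7
  sig5 = sub(-7, 16) = -23
  sig7 = min2(-23, 16) = -23
  sig8 = min2(-9, -7) = -9
  sig9 = max2(-23, -23) = -23
  sig11 = min2(-9, -23) = -23
  sig12 = min2(-23, 16) = -23

Second demand — change propagation:
  sig2: re-runs because src2 7->-2; new result 7.
  sig3: re-runs because src2 7->-2; new result 2.
  sig5: re-runs because sig3 -7->2; sig2 16->7; new result -5.
  sig7: re-runs because sig5 -23->-5; sig2 16->7; new result -5.
  sig8: re-runs because sig3 -7->2; new result -9 (unchanged).
  sig9: re-runs because sig5 -23->-5; sig7 -23->-5; new result -5.
  sig11: re-runs because sig9 -23->-5; new result -9.
  sig12: re-runs because sig11 -23->-9; sig2 16->7; new result -9.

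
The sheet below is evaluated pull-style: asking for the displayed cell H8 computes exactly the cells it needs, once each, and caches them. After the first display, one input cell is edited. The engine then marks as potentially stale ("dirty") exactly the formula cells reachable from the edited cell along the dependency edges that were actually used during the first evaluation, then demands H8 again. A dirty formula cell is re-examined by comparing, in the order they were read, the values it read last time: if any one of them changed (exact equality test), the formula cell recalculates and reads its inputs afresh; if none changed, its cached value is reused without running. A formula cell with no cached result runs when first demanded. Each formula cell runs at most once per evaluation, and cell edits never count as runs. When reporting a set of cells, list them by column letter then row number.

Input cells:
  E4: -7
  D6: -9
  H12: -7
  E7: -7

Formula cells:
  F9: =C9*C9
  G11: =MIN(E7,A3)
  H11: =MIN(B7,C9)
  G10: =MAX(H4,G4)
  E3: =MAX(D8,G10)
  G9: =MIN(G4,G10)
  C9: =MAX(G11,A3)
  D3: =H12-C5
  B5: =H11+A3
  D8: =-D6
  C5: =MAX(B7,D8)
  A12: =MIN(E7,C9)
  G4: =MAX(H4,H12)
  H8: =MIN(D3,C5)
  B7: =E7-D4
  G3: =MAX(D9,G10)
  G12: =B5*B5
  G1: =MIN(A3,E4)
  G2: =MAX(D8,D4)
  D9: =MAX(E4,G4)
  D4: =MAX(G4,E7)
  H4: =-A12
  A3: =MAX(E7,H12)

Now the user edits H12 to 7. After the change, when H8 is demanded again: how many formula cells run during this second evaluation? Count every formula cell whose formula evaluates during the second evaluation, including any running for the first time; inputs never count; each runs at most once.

7 formula cells run: A3, A12, C9, D3, G4, G11, H8.
Note where the cutoff bites: H4 is checked, finds nothing changed, and keeps its cache.

First demand of the output computes:
  A3 = MAX(-7, -7) = -7
  D8 = -(-9) = 9
  G11 = MIN(-7, -7) = -7
  C9 = MAX(-7, -7) = -7
  A12 = MIN(-7, -7) = -7
  H4 = -(-7) = 7
  G4 = MAX(7, -7) = 7
  D4 = MAX(7, -7) = 7
  B7 = -7 - 7 = -14
  C5 = MAX(-14, 9) = 9
  D3 = -7 - 9 = -16
  H8 = MIN(-16, 9) = -16

After the edit, cleaning proceeds:
  A3: a read changed (H12 -7->7) — executes, giving 7.
  G11: a read changed (A3 -7->7) — executes, giving -7 — identical to its old value.
  C9: a read changed (A3 -7->7) — executes, giving 7.
  A12: a read changed (C9 -7->7) — executes, giving -7 — identical to its old value.
  H4: dirty, but its reads are unchanged (A12 unchanged); cached 7 stands.
  G4: a read changed (H12 -7->7) — executes, giving 7 — identical to its old value.
  D4: dirty, but its reads are unchanged (G4 unchanged, E7 unchanged); cached 7 stands.
  B7: dirty, but its reads are unchanged (E7 unchanged, D4 unchanged); cached -14 stands.
  C5: dirty, but its reads are unchanged (B7 unchanged, D8 unchanged); cached 9 stands.
  D3: a read changed (H12 -7->7) — executes, giving -2.
  H8: a read changed (D3 -16->-2) — executes, giving -2.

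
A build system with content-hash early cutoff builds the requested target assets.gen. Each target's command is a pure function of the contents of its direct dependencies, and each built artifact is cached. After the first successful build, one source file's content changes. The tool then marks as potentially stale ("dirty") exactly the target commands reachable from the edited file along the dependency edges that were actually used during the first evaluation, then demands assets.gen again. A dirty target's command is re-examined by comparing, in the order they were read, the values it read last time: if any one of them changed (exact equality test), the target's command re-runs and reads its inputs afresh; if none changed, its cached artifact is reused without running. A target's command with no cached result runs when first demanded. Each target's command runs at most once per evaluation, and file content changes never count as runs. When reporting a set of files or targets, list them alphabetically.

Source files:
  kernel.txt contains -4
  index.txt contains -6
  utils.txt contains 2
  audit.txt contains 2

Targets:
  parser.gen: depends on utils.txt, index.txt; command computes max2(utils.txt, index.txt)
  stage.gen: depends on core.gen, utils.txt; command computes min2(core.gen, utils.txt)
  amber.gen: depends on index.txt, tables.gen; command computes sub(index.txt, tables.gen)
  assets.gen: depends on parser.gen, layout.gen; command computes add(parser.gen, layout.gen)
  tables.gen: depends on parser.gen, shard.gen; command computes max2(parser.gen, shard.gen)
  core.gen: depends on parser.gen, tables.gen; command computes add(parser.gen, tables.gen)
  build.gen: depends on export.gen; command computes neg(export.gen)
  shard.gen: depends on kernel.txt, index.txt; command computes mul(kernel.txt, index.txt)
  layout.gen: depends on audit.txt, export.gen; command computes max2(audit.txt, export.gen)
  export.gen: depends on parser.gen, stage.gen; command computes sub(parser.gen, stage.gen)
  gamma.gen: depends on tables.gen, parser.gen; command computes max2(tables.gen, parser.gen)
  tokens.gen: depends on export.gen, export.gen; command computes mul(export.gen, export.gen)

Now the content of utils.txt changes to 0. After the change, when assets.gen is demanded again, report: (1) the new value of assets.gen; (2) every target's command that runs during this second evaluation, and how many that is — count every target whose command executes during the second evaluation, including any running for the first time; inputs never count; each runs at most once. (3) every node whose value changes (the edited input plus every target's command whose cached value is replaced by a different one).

First evaluation (everything demanded from the output):
  parser.gen = max2(2, -6) = 2
  shard.gen = mul(-4, -6) = 24
  tables.gen = max2(2, 24) = 24
  core.gen = add(2, 24) = 26
  stage.gen = min2(26, 2) = 2
  export.gen = sub(2, 2) = 0
  layout.gen = max2(2, 0) = 2
  assets.gen = add(2, 2) = 4

Propagation after the edit:
  parser.gen: runs — utils.txt 2->0; result 0.
  tables.gen: runs — parser.gen 2->0; result 24 (same value as before).
  core.gen: runs — parser.gen 2->0; result 24.
  stage.gen: runs — core.gen 26->24; utils.txt 2->0; result 0.
  export.gen: runs — parser.gen 2->0; stage.gen 2->0; result 0 (same value as before).
  layout.gen: checked — values it read are unchanged (audit.txt unchanged, export.gen unchanged); reused cached 2 without running.
  assets.gen: runs — parser.gen 2->0; result 2.

Key observation: the cutoff stops propagation at layout.gen — its inputs' values are unchanged, so it reuses its cache.

New value of assets.gen: 2.
Target commands that run: assets.gen, core.gen, export.gen, parser.gen, stage.gen, tables.gen — 6 in total.
Values that change: assets.gen, core.gen, parser.gen, stage.gen, utils.txt.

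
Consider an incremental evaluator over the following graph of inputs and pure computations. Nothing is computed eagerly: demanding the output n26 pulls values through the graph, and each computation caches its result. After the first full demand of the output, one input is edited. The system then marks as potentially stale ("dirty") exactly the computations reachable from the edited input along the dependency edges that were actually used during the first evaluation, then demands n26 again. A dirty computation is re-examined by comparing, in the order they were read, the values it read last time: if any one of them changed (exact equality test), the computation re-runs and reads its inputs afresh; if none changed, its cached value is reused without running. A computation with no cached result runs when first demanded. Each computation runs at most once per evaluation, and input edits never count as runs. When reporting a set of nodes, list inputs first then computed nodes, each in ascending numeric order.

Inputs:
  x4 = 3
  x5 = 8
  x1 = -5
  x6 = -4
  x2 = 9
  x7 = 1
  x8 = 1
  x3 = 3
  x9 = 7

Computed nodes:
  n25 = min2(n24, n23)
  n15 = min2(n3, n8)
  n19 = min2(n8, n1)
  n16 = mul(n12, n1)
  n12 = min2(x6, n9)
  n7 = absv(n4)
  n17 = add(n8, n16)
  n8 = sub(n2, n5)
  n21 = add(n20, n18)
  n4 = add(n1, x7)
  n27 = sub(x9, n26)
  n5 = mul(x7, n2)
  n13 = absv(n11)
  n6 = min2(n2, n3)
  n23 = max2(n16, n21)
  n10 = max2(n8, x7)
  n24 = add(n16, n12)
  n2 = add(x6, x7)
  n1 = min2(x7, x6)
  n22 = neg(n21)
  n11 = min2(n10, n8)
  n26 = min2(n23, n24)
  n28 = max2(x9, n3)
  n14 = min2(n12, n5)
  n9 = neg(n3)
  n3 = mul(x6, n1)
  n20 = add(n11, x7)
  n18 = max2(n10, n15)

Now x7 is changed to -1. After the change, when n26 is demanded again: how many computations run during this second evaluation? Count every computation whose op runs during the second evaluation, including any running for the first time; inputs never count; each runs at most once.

Initial pass — values computed on the first demand:
  n1 = min2(1, -4) = -4
  n2 = add(-4, 1) = -3
  n3 = mul(-4, -4) = 16
  n5 = mul(1, -3) = -3
  n8 = sub(-3, -3) = 0
  n9 = neg(16) = -16
  n10 = max2(0, 1) = 1
  n11 = min2(1, 0) = 0
  n12 = min2(-4, -16) = -16
  n15 = min2(16, 0) = 0
  n16 = mul(-16, -4) = 64
  n18 = max2(1, 0) = 1
  n20 = add(0, 1) = 1
  n21 = add(1, 1) = 2
  n23 = max2(64, 2) = 64
  n24 = add(64, -16) = 48
  n26 = min2(64, 48) = 48

Second demand — change propagation:
  n1: re-runs because x7 1->-1; new result -4 (unchanged).
  n2: re-runs because x7 1->-1; new result -5.
  n3: re-examined; everything it read last time is the same (x6 unchanged, n1 unchanged) — cache 16 kept, no run.
  n5: re-runs because x7 1->-1; n2 -3->-5; new result 5.
  n8: re-runs because n2 -3->-5; n5 -3->5; new result -10.
  n9: re-examined; everything it read last time is the same (n3 unchanged) — cache -16 kept, no run.
  n10: re-runs because n8 0->-10; x7 1->-1; new result -1.
  n11: re-runs because n10 1->-1; n8 0->-10; new result -10.
  n12: re-examined; everything it read last time is the same (x6 unchanged, n9 unchanged) — cache -16 kept, no run.
  n15: re-runs because n8 0->-10; new result -10.
  n16: re-examined; everything it read last time is the same (n12 unchanged, n1 unchanged) — cache 64 kept, no run.
  n18: re-runs because n10 1->-1; n15 0->-10; new result -1.
  n20: re-runs because n11 0->-10; x7 1->-1; new result -11.
  n21: re-runs because n20 1->-11; n18 1->-1; new result -12.
  n23: re-runs because n21 2->-12; new result 64 (unchanged).
  n24: re-examined; everything it read last time is the same (n16 unchanged, n12 unchanged) — cache 48 kept, no run.
  n26: re-examined; everything it read last time is the same (n23 unchanged, n24 unchanged) — cache 48 kept, no run.

The important point: at n3 every value read last time is unchanged, so the dirty flag clears without a run.

Run set: n1, n2, n5, n8, n10, n11, n15, n18, n20, n21, n23 (11 run).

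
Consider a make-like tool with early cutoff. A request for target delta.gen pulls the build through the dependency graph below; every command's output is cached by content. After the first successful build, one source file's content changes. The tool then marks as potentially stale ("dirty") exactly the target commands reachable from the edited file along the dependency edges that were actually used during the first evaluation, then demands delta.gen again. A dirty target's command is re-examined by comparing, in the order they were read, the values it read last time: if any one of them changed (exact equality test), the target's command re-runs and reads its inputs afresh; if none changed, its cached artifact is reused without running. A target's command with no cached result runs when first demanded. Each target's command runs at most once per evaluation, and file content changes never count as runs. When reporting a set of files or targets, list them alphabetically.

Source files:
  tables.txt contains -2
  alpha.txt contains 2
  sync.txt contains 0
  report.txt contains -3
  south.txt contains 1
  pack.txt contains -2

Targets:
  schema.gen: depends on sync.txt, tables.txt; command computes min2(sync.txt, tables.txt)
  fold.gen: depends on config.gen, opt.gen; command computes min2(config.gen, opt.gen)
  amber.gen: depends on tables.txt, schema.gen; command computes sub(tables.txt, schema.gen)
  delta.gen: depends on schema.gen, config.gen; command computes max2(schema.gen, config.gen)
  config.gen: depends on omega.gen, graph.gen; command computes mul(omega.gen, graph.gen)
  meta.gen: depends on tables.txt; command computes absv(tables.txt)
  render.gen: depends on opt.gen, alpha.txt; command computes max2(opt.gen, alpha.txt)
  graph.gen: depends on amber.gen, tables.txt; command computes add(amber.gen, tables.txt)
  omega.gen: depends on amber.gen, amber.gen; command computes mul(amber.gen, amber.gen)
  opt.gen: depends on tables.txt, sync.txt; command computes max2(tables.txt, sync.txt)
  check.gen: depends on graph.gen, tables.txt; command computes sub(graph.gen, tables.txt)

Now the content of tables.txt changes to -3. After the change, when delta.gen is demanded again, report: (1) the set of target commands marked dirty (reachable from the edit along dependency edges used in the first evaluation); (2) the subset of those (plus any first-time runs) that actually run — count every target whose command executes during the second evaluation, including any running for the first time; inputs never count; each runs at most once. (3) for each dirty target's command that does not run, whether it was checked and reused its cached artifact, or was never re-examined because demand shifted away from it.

First demand of the output computes:
  schema.gen = min2(0, -2) = -2
  amber.gen = sub(-2, -2) = 0
  graph.gen = add(0, -2) = -2
  omega.gen = mul(0, 0) = 0
  config.gen = mul(0, -2) = 0
  delta.gen = max2(-2, 0) = 0

After the edit, cleaning proceeds:
  schema.gen: a read changed (tables.txt -2->-3) — executes, giving -3.
  amber.gen: a read changed (tables.txt -2->-3; schema.gen -2->-3) — executes, giving 0 — identical to its old value.
  graph.gen: a read changed (tables.txt -2->-3) — executes, giving -3.
  omega.gen: dirty, but its reads are unchanged (amber.gen unchanged, amber.gen unchanged); cached 0 stands.
  config.gen: a read changed (graph.gen -2->-3) — executes, giving 0 — identical to its old value.
  delta.gen: a read changed (schema.gen -2->-3) — executes, giving 0 — identical to its old value.

Note where the cutoff bites: omega.gen is checked, finds nothing changed, and keeps its cache.

The edit dirties: amber.gen, config.gen, delta.gen, graph.gen, omega.gen, schema.gen.
5 target commands run: amber.gen, config.gen, delta.gen, graph.gen, schema.gen.
Cache hits after checking: omega.gen.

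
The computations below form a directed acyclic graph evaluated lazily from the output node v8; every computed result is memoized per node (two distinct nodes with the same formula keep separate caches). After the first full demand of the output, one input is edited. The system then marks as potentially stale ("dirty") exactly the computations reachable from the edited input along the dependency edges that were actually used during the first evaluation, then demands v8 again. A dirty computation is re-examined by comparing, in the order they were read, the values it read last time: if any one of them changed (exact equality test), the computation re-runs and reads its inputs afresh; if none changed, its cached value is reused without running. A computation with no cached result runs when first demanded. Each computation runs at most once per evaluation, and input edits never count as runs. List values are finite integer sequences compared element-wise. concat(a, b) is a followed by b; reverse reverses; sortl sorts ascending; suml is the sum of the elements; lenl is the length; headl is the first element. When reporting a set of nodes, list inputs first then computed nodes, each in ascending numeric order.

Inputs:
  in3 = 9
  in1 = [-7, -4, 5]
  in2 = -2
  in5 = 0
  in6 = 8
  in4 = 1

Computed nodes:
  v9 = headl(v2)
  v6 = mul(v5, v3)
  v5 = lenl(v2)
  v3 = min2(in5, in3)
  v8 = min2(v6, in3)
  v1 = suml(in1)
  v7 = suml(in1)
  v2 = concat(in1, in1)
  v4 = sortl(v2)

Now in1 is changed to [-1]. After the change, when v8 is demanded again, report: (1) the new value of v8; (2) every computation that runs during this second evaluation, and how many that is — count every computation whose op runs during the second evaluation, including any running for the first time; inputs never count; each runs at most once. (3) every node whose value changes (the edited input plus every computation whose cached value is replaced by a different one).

Demanding v8 again yields 0.
3 computations run: v2, v5, v6.
The nodes whose values change: in1, v2, v5.
Note the absorption at v6: it re-runs yet its value is the same, leaving the output's value untouched.

First demand of the output computes:
  v2 = concat([-7, -4, 5], [-7, -4, 5]) = [-7, -4, 5, -7, -4, 5]
  v3 = min2(0, 9) = 0
  v5 = lenl([-7, -4, 5, -7, -4, 5]) = 6
  v6 = mul(6, 0) = 0
  v8 = min2(0, 9) = 0

After the edit, cleaning proceeds:
  v2: a read changed (in1 [-7, -4, 5]->[-1]; in1 [-7, -4, 5]->[-1]) — executes, giving [-1, -1].
  v5: a read changed (v2 [-7, -4, 5, -7, -4, 5]->[-1, -1]) — executes, giving 2.
  v6: a read changed (v5 6->2) — executes, giving 0 — identical to its old value.
  v8: dirty, but its reads are unchanged (v6 unchanged, in3 unchanged); cached 0 stands.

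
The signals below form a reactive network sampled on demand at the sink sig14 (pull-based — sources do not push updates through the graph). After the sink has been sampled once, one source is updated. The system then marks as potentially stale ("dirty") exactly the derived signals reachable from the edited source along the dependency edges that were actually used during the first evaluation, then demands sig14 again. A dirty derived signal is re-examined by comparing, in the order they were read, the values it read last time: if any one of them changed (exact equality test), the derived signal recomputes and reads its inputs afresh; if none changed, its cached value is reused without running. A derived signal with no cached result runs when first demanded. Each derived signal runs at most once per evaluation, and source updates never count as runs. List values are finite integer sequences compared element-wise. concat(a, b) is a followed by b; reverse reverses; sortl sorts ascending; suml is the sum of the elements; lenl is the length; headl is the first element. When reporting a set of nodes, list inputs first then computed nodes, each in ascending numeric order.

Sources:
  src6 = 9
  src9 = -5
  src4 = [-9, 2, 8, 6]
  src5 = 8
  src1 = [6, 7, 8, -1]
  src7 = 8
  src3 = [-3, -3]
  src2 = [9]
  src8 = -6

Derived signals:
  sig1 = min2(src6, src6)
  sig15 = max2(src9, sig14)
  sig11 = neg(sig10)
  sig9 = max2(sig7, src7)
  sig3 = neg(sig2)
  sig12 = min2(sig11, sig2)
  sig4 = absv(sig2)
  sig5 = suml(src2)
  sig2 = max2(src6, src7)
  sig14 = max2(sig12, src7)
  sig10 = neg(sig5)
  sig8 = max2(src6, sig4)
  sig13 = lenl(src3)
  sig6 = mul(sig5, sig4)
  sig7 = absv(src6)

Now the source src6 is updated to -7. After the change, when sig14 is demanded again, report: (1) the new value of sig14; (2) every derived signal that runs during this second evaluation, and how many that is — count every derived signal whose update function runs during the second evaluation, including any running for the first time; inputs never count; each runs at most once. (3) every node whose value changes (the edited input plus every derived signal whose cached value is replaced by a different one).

Initial pass — values computed on the first demand:
  sig2 = max2(9, 8) = 9
  sig5 = suml([9]) = 9
  sig10 = neg(9) = -9
  sig11 = neg(-9) = 9
  sig12 = min2(9, 9) = 9
  sig14 = max2(9, 8) = 9

Second demand — change propagation:
  sig2: re-runs because src6 9->-7; new result 8.
  sig12: re-runs because sig2 9->8; new result 8.
  sig14: re-runs because sig12 9->8; new result 8.

sig14 now evaluates to 8.
Run set: sig2, sig12, sig14 (3 run).
Changed values: src6, sig2, sig12, sig14.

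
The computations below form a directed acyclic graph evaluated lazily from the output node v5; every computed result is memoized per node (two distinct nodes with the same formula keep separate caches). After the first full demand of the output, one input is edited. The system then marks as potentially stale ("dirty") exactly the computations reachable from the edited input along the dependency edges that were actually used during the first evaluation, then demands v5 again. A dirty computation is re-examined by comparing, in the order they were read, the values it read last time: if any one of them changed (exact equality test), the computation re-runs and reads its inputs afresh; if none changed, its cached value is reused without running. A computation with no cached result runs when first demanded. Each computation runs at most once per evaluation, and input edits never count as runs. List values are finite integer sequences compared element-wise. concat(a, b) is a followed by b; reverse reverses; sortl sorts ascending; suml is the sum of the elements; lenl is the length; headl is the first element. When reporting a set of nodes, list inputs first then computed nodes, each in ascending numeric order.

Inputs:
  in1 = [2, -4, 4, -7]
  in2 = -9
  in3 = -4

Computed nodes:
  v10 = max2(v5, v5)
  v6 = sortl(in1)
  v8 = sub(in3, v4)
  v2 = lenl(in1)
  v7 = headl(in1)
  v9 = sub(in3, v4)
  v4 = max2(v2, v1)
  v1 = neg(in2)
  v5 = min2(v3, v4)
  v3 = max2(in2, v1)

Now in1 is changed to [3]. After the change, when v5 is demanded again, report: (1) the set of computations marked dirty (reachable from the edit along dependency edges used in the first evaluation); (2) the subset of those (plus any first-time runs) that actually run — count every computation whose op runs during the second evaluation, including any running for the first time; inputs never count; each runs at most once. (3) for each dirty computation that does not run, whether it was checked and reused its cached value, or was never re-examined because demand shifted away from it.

The edit dirties: v2, v4, v5.
2 computations run: v2, v4.
Cache hits after checking: v5.
Note the absorption at v4: it re-runs yet its value is the same, leaving the output's value untouched.

First demand of the output computes:
  v1 = neg(-9) = 9
  v2 = lenl([2, -4, 4, -7]) = 4
  v3 = max2(-9, 9) = 9
  v4 = max2(4, 9) = 9
  v5 = min2(9, 9) = 9

After the edit, cleaning proceeds:
  v2: a read changed (in1 [2, -4, 4, -7]->[3]) — executes, giving 1.
  v4: a read changed (v2 4->1) — executes, giving 9 — identical to its old value.
  v5: dirty, but its reads are unchanged (v3 unchanged, v4 unchanged); cached 9 stands.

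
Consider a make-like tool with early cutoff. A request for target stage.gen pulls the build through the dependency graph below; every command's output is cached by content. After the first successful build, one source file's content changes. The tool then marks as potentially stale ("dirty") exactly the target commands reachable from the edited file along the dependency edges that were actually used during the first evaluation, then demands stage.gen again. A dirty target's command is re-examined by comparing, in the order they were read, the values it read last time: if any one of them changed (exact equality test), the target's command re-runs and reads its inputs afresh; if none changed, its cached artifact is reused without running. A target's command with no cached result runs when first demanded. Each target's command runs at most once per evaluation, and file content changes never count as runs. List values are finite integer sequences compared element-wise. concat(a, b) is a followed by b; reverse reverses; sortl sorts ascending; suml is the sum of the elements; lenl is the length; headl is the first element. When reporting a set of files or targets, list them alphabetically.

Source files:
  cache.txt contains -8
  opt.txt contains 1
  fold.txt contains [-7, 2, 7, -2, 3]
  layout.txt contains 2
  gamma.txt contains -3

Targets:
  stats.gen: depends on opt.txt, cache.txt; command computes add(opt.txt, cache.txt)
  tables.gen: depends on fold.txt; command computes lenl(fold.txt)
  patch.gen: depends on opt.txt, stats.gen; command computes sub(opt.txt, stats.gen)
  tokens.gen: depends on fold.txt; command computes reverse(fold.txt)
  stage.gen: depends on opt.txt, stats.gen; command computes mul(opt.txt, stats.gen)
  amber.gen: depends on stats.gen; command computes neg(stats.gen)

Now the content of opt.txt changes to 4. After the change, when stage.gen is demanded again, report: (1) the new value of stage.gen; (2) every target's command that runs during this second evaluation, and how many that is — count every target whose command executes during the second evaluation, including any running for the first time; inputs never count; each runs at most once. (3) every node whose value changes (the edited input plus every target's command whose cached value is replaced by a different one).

First demand of the output computes:
  stats.gen = add(1, -8) = -7
  stage.gen = mul(1, -7) = -7

After the edit, cleaning proceeds:
  stats.gen: a read changed (opt.txt 1->4) — executes, giving -4.
  stage.gen: a read changed (opt.txt 1->4; stats.gen -7->-4) — executes, giving -16.

Demanding stage.gen again yields -16.
2 target commands run: stage.gen, stats.gen.
The nodes whose values change: opt.txt, stage.gen, stats.gen.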